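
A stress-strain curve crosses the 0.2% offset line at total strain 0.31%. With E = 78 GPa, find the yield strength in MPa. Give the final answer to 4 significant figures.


Offset strain = 0.002
Elastic strain at yield = total_strain - offset = 3.1e-03 - 0.002 = 1.1e-03
sigma_y = E * elastic_strain = 78000 * 1.1e-03
sigma_y = 85.8 MPa


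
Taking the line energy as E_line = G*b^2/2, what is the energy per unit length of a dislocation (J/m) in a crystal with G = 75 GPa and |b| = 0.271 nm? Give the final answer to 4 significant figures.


E = G*b^2/2
b = 0.271 nm = 2.71e-10 m
G = 75 GPa = 7.5e+10 Pa
E = 0.5 * 7.5e+10 * (2.71e-10)^2
E = 2.754e-09 J/m


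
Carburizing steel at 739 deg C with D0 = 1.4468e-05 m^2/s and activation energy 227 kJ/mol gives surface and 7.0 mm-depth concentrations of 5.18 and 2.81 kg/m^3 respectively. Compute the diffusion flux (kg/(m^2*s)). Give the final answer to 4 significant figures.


Step 1: D = D0 * exp(-Qd/(R*T))
T = 739 + 273.15 = 1012.15 K
D = 1.4468e-05 * exp(-227e3 / (8.314 * 1012.15)) = 2.7865e-17 m^2/s
Step 2: J = D * (C1 - C2) / dx
J = 2.7865e-17 * (5.18 - 2.81) / 7e-03
J = 9.434e-15 kg/(m^2*s)


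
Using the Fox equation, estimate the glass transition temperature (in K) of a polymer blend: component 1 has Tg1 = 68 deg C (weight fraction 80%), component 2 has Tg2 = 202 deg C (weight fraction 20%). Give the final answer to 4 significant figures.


1/Tg = w1/Tg1 + w2/Tg2 (in Kelvin)
Tg1 = 341.15 K, Tg2 = 475.15 K
1/Tg = 0.8/341.15 + 0.2/475.15
Tg = 361.5 K


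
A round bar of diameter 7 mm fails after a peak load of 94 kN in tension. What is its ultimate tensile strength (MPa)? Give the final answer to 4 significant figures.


A0 = pi*(d/2)^2 = pi*(7/2)^2 = 38.4845 mm^2
UTS = F_max / A0 = 94*1000 / 38.4845
UTS = 2443 MPa


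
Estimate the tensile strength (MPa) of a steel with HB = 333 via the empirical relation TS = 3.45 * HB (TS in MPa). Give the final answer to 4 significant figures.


TS (MPa) = 3.45 * HB
TS = 3.45 * 333
TS = 1149 MPa


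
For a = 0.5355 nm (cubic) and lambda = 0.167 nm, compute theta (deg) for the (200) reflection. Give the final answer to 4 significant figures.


d = a / sqrt(h^2+k^2+l^2)
d = 0.5355 / sqrt(4) = 0.26775 nm
lambda = 2*d*sin(theta)  =>  sin(theta) = lambda / (2*d)
sin(theta) = 0.167 / (2 * 0.26775) = 0.311858
theta = 18.17 deg


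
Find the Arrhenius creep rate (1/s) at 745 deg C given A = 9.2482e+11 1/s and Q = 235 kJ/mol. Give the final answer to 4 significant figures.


rate = A * exp(-Q / (R*T))
T = 745 + 273.15 = 1018.15 K
rate = 9.2482e+11 * exp(-235e3 / (8.314 * 1018.15))
rate = 0.8115 1/s


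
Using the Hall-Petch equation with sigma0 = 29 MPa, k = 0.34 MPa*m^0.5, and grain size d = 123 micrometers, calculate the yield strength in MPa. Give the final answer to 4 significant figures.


sigma_y = sigma0 + k / sqrt(d)
d = 123 um = 1.23e-04 m
sigma_y = 29 + 0.34 / sqrt(1.23e-04)
sigma_y = 59.66 MPa


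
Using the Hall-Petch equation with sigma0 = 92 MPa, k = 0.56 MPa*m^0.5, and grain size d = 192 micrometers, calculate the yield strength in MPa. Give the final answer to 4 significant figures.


sigma_y = sigma0 + k / sqrt(d)
d = 192 um = 1.92e-04 m
sigma_y = 92 + 0.56 / sqrt(1.92e-04)
sigma_y = 132.4 MPa


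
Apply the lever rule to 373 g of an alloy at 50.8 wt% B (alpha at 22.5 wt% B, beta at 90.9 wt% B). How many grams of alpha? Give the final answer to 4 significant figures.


f_alpha = (C_beta - C0) / (C_beta - C_alpha)
f_alpha = (90.9 - 50.8) / (90.9 - 22.5) = 0.586257
m_alpha = f_alpha * m_total = 0.586257 * 373 = 218.7 g


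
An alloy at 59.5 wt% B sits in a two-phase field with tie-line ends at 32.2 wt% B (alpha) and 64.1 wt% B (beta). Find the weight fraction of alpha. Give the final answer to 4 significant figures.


f_alpha = (C_beta - C0) / (C_beta - C_alpha)
f_alpha = (64.1 - 59.5) / (64.1 - 32.2)
f_alpha = 0.1442


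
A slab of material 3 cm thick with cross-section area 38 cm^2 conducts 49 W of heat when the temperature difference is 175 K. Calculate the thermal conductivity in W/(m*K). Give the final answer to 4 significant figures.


k = Q*L / (A*dT)
L = 0.03 m, A = 3.8e-03 m^2
k = 49 * 0.03 / (3.8e-03 * 175)
k = 2.211 W/(m*K)


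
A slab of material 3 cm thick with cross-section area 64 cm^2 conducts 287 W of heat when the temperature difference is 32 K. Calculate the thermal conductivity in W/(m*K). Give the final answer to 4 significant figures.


k = Q*L / (A*dT)
L = 0.03 m, A = 6.4e-03 m^2
k = 287 * 0.03 / (6.4e-03 * 32)
k = 42.04 W/(m*K)


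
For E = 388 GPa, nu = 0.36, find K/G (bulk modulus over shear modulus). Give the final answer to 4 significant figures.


G = E / (2*(1+nu))
G = 388 / (2*(1+0.36)) = 142.647 GPa
K = E / (3*(1-2*nu))
K = 388 / (3*(1-2*0.36)) = 461.905 GPa
K/G = 461.905 / 142.647 = 3.238


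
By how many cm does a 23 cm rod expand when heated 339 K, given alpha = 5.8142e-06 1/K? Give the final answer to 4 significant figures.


dL = L0 * alpha * dT
dL = 23 * 5.8142e-06 * 339
dL = 0.04533 cm


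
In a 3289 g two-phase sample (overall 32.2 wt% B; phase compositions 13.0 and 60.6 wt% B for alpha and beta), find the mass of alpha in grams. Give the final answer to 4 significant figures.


f_alpha = (C_beta - C0) / (C_beta - C_alpha)
f_alpha = (60.6 - 32.2) / (60.6 - 13.0) = 0.596639
m_alpha = f_alpha * m_total = 0.596639 * 3289 = 1962 g


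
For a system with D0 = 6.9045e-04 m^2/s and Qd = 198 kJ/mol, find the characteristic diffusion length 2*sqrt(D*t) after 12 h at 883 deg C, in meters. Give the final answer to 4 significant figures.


Step 1: D = D0 * exp(-Qd/(R*T))
T = 1156.15 K
D = 6.9045e-04 * exp(-198e3 / (8.314 * 1156.15)) = 7.81999e-13 m^2/s
Step 2: L = 2*sqrt(D*t)
t = 12 h = 43200 s
L = 2*sqrt(7.81999e-13 * 43200) = 3.676e-04 m


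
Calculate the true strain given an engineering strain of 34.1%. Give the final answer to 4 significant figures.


epsilon_true = ln(1 + epsilon_eng)
epsilon_true = ln(1 + 0.341)
epsilon_true = 0.2934


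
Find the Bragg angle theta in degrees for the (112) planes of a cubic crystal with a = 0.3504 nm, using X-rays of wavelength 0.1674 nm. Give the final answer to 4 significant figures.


d = a / sqrt(h^2+k^2+l^2)
d = 0.3504 / sqrt(6) = 0.14305 nm
lambda = 2*d*sin(theta)  =>  sin(theta) = lambda / (2*d)
sin(theta) = 0.1674 / (2 * 0.14305) = 0.585109
theta = 35.81 deg


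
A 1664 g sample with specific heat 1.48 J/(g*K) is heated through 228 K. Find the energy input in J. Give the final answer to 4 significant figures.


Q = m * cp * dT
Q = 1664 * 1.48 * 228
Q = 561500 J


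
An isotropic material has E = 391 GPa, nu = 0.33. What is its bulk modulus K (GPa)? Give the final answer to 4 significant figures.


K = E / (3*(1-2*nu))
K = 391 / (3*(1-2*0.33))
K = 383.3 GPa


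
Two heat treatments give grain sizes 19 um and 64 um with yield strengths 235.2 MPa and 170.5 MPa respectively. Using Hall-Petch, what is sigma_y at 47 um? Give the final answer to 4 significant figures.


sigma_y = sigma0 + k / sqrt(d)
1/sqrt(d1) = 1/sqrt(1.9e-05) = 229.416;  1/sqrt(d2) = 125
k = (sigma1 - sigma2) / (1/sqrt(d1) - 1/sqrt(d2)) = (235.2 - 170.5) / (229.416 - 125) = 0.619638 MPa*m^0.5
sigma0 = sigma1 - k/sqrt(d1) = 235.2 - 0.619638*229.416 = 93.0452 MPa
sigma_y(d3) = 93.0452 + 0.619638 / sqrt(4.7e-05) = 183.4 MPa


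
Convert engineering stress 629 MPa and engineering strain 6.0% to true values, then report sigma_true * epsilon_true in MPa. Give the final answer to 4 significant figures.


sigma_true = sigma_eng * (1 + epsilon_eng)
sigma_true = 629 * (1 + 0.06) = 666.74 MPa
epsilon_true = ln(1 + epsilon_eng)
epsilon_true = ln(1 + 0.06) = 0.0582689
sigma_true * epsilon_true = 666.74 * 0.0582689 = 38.85 MPa


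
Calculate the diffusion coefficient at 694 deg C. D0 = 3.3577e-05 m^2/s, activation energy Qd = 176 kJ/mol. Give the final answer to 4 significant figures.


D = D0 * exp(-Qd / (R*T))
T = 967.15 K
D = 3.3577e-05 * exp(-176e3 / (8.314 * 967.15))
D = 1.047e-14 m^2/s


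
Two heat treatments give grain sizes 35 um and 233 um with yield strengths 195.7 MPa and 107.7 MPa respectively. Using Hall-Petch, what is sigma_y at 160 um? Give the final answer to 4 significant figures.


sigma_y = sigma0 + k / sqrt(d)
1/sqrt(d1) = 1/sqrt(3.5e-05) = 169.031;  1/sqrt(d2) = 65.5122
k = (sigma1 - sigma2) / (1/sqrt(d1) - 1/sqrt(d2)) = (195.7 - 107.7) / (169.031 - 65.5122) = 0.850088 MPa*m^0.5
sigma0 = sigma1 - k/sqrt(d1) = 195.7 - 0.850088*169.031 = 52.0089 MPa
sigma_y(d3) = 52.0089 + 0.850088 / sqrt(1.6e-04) = 119.2 MPa


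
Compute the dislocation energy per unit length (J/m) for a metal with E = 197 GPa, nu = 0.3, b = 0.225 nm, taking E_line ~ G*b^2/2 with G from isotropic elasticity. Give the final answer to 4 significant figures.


Step 1: G = E / (2*(1+nu))
G = 197 / (2*(1+0.3)) = 75.7692 GPa = 7.57692e+10 Pa
Step 2: E_line = G*b^2/2
b = 0.225 nm = 2.25e-10 m
E_line = 0.5 * 7.57692e+10 * (2.25e-10)^2 = 1.918e-09 J/m


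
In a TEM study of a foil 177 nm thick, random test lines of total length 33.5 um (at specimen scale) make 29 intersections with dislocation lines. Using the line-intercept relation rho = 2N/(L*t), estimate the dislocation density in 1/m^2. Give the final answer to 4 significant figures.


rho = 2N / (L * t)
L = 33.5 um = 3.35e-05 m, t = 177 nm = 1.77e-07 m
rho = 2 * 29 / (3.35e-05 * 1.77e-07)
rho = 9.782e+12 1/m^2


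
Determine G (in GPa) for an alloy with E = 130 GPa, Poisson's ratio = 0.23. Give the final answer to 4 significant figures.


G = E / (2*(1+nu))
G = 130 / (2*(1+0.23))
G = 52.85 GPa


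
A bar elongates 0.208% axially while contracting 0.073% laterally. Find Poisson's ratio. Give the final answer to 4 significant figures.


nu = -epsilon_lat / epsilon_axial
Lateral strain is contraction (negative), so using magnitudes:
nu = 0.073 / 0.208
nu = 0.351


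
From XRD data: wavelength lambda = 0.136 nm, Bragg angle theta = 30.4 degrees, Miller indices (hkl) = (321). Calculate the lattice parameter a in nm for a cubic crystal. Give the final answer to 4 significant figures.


d = lambda / (2*sin(theta))
d = 0.136 / (2*sin(30.4 deg))
d = 0.134378 nm
a = d * sqrt(h^2+k^2+l^2) = 0.134378 * sqrt(14)
a = 0.5028 nm


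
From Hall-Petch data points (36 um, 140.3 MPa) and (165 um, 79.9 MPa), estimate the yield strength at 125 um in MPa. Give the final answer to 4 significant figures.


sigma_y = sigma0 + k / sqrt(d)
1/sqrt(d1) = 1/sqrt(3.6e-05) = 166.667;  1/sqrt(d2) = 77.8499
k = (sigma1 - sigma2) / (1/sqrt(d1) - 1/sqrt(d2)) = (140.3 - 79.9) / (166.667 - 77.8499) = 0.680052 MPa*m^0.5
sigma0 = sigma1 - k/sqrt(d1) = 140.3 - 0.680052*166.667 = 26.958 MPa
sigma_y(d3) = 26.958 + 0.680052 / sqrt(1.25e-04) = 87.78 MPa


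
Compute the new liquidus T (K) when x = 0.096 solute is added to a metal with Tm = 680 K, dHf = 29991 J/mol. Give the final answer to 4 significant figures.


dT = R*Tm^2*x / dHf
dT = 8.314 * 680^2 * 0.096 / 29991
dT = 12.3058 K
T_new = 680 - 12.3058 = 667.7 K


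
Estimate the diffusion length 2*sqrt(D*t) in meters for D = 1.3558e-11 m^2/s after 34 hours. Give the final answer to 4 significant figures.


t = 34 hr = 122400 s
Diffusion length = 2*sqrt(D*t)
= 2*sqrt(1.3558e-11 * 122400)
= 2.576e-03 m


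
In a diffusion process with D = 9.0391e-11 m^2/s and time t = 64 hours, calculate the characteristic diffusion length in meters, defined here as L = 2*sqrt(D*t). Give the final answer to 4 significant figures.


t = 64 hr = 230400 s
Diffusion length = 2*sqrt(D*t)
= 2*sqrt(9.0391e-11 * 230400)
= 9.127e-03 m


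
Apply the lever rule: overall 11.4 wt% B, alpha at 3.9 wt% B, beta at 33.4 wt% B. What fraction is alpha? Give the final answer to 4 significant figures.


f_alpha = (C_beta - C0) / (C_beta - C_alpha)
f_alpha = (33.4 - 11.4) / (33.4 - 3.9)
f_alpha = 0.7458


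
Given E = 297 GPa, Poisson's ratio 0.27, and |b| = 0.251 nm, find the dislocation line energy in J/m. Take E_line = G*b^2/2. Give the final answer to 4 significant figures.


Step 1: G = E / (2*(1+nu))
G = 297 / (2*(1+0.27)) = 116.929 GPa = 1.16929e+11 Pa
Step 2: E_line = G*b^2/2
b = 0.251 nm = 2.51e-10 m
E_line = 0.5 * 1.16929e+11 * (2.51e-10)^2 = 3.683e-09 J/m


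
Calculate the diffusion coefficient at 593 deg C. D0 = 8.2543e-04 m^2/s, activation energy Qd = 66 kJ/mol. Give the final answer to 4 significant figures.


D = D0 * exp(-Qd / (R*T))
T = 866.15 K
D = 8.2543e-04 * exp(-66e3 / (8.314 * 866.15))
D = 8.636e-08 m^2/s


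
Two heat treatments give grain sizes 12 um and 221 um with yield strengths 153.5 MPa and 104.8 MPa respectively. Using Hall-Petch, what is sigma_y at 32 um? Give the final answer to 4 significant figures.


sigma_y = sigma0 + k / sqrt(d)
1/sqrt(d1) = 1/sqrt(1.2e-05) = 288.675;  1/sqrt(d2) = 67.2673
k = (sigma1 - sigma2) / (1/sqrt(d1) - 1/sqrt(d2)) = (153.5 - 104.8) / (288.675 - 67.2673) = 0.219956 MPa*m^0.5
sigma0 = sigma1 - k/sqrt(d1) = 153.5 - 0.219956*288.675 = 90.0042 MPa
sigma_y(d3) = 90.0042 + 0.219956 / sqrt(3.2e-05) = 128.9 MPa


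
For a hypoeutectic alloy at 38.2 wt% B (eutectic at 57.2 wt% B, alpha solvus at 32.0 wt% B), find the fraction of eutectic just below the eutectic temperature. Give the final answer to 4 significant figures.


f_primary = (C_e - C0) / (C_e - C_alpha_max)
f_primary = (57.2 - 38.2) / (57.2 - 32.0)
f_primary = 0.753968
f_eutectic = 1 - 0.753968 = 0.246


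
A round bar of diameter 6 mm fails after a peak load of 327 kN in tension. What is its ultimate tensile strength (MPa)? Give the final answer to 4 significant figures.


A0 = pi*(d/2)^2 = pi*(6/2)^2 = 28.2743 mm^2
UTS = F_max / A0 = 327*1000 / 28.2743
UTS = 11570 MPa


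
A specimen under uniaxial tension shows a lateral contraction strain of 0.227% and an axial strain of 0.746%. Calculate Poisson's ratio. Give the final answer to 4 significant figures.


nu = -epsilon_lat / epsilon_axial
Lateral strain is contraction (negative), so using magnitudes:
nu = 0.227 / 0.746
nu = 0.3043


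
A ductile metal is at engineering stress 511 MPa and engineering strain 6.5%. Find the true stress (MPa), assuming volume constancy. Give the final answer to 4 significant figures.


sigma_true = sigma_eng * (1 + epsilon_eng)
sigma_true = 511 * (1 + 0.065)
sigma_true = 544.2 MPa


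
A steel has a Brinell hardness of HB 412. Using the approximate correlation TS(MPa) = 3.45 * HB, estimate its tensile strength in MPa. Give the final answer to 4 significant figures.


TS (MPa) = 3.45 * HB
TS = 3.45 * 412
TS = 1421 MPa


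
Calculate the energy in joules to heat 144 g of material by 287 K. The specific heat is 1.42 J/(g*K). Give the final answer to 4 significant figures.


Q = m * cp * dT
Q = 144 * 1.42 * 287
Q = 58690 J


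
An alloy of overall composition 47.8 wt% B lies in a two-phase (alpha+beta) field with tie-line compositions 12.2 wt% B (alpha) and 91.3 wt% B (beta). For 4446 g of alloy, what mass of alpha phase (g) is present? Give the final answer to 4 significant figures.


f_alpha = (C_beta - C0) / (C_beta - C_alpha)
f_alpha = (91.3 - 47.8) / (91.3 - 12.2) = 0.549937
m_alpha = f_alpha * m_total = 0.549937 * 4446 = 2445 g


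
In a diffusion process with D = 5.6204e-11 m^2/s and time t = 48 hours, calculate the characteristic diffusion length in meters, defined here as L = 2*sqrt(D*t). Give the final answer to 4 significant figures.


t = 48 hr = 172800 s
Diffusion length = 2*sqrt(D*t)
= 2*sqrt(5.6204e-11 * 172800)
= 6.233e-03 m


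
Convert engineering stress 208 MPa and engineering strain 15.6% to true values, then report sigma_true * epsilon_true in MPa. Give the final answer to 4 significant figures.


sigma_true = sigma_eng * (1 + epsilon_eng)
sigma_true = 208 * (1 + 0.156) = 240.448 MPa
epsilon_true = ln(1 + epsilon_eng)
epsilon_true = ln(1 + 0.156) = 0.144966
sigma_true * epsilon_true = 240.448 * 0.144966 = 34.86 MPa


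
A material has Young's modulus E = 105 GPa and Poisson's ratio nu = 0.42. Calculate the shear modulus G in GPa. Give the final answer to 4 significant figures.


G = E / (2*(1+nu))
G = 105 / (2*(1+0.42))
G = 36.97 GPa


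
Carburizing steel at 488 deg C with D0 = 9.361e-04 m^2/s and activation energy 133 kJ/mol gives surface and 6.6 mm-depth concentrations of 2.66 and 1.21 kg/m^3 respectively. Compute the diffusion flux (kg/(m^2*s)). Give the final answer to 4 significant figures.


Step 1: D = D0 * exp(-Qd/(R*T))
T = 488 + 273.15 = 761.15 K
D = 9.361e-04 * exp(-133e3 / (8.314 * 761.15)) = 6.97817e-13 m^2/s
Step 2: J = D * (C1 - C2) / dx
J = 6.97817e-13 * (2.66 - 1.21) / 6.6e-03
J = 1.533e-10 kg/(m^2*s)


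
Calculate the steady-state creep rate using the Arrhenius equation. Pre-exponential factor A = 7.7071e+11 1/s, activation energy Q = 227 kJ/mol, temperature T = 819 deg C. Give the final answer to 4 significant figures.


rate = A * exp(-Q / (R*T))
T = 819 + 273.15 = 1092.15 K
rate = 7.7071e+11 * exp(-227e3 / (8.314 * 1092.15))
rate = 10.71 1/s


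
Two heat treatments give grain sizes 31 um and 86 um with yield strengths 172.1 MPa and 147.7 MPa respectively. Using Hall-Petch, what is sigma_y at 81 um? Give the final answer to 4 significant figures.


sigma_y = sigma0 + k / sqrt(d)
1/sqrt(d1) = 1/sqrt(3.1e-05) = 179.605;  1/sqrt(d2) = 107.833
k = (sigma1 - sigma2) / (1/sqrt(d1) - 1/sqrt(d2)) = (172.1 - 147.7) / (179.605 - 107.833) = 0.339963 MPa*m^0.5
sigma0 = sigma1 - k/sqrt(d1) = 172.1 - 0.339963*179.605 = 111.041 MPa
sigma_y(d3) = 111.041 + 0.339963 / sqrt(8.1e-05) = 148.8 MPa


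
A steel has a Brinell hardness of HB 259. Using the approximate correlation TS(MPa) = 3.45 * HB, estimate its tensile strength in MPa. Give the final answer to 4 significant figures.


TS (MPa) = 3.45 * HB
TS = 3.45 * 259
TS = 893.6 MPa


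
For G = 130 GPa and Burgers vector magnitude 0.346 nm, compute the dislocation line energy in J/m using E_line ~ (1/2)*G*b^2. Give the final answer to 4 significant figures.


E = G*b^2/2
b = 0.346 nm = 3.46e-10 m
G = 130 GPa = 1.3e+11 Pa
E = 0.5 * 1.3e+11 * (3.46e-10)^2
E = 7.782e-09 J/m


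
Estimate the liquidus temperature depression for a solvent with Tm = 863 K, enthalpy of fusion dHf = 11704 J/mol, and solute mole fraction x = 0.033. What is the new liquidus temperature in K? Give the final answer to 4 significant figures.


dT = R*Tm^2*x / dHf
dT = 8.314 * 863^2 * 0.033 / 11704
dT = 17.4587 K
T_new = 863 - 17.4587 = 845.5 K


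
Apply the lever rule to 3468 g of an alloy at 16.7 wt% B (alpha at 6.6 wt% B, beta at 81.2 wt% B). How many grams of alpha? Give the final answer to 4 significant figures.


f_alpha = (C_beta - C0) / (C_beta - C_alpha)
f_alpha = (81.2 - 16.7) / (81.2 - 6.6) = 0.864611
m_alpha = f_alpha * m_total = 0.864611 * 3468 = 2998 g


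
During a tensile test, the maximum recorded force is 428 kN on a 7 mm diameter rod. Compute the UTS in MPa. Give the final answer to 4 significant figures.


A0 = pi*(d/2)^2 = pi*(7/2)^2 = 38.4845 mm^2
UTS = F_max / A0 = 428*1000 / 38.4845
UTS = 11120 MPa


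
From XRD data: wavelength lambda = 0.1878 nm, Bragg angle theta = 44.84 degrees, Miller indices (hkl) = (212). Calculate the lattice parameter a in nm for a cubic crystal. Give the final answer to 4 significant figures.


d = lambda / (2*sin(theta))
d = 0.1878 / (2*sin(44.84 deg))
d = 0.133167 nm
a = d * sqrt(h^2+k^2+l^2) = 0.133167 * sqrt(9)
a = 0.3995 nm


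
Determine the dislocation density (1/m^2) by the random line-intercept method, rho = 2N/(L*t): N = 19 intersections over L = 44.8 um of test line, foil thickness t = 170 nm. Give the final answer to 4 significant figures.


rho = 2N / (L * t)
L = 44.8 um = 4.48e-05 m, t = 170 nm = 1.7e-07 m
rho = 2 * 19 / (4.48e-05 * 1.7e-07)
rho = 4.989e+12 1/m^2


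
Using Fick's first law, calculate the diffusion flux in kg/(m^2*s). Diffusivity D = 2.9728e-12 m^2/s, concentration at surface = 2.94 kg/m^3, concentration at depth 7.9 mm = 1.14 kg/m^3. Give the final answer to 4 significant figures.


J = -D * (dC/dx) = D * (C1 - C2) / dx
J = 2.9728e-12 * (2.94 - 1.14) / 7.9e-03
J = 6.773e-10 kg/(m^2*s)


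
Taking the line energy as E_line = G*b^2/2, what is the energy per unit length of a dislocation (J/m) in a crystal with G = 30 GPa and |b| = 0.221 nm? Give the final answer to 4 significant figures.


E = G*b^2/2
b = 0.221 nm = 2.21e-10 m
G = 30 GPa = 3e+10 Pa
E = 0.5 * 3e+10 * (2.21e-10)^2
E = 7.326e-10 J/m


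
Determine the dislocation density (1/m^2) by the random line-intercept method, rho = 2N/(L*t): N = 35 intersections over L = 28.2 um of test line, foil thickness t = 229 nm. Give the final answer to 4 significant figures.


rho = 2N / (L * t)
L = 28.2 um = 2.82e-05 m, t = 229 nm = 2.29e-07 m
rho = 2 * 35 / (2.82e-05 * 2.29e-07)
rho = 1.084e+13 1/m^2


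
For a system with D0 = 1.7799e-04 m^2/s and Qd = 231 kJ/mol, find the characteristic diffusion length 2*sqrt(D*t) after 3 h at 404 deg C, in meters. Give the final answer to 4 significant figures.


Step 1: D = D0 * exp(-Qd/(R*T))
T = 677.15 K
D = 1.7799e-04 * exp(-231e3 / (8.314 * 677.15)) = 2.69559e-22 m^2/s
Step 2: L = 2*sqrt(D*t)
t = 3 h = 10800 s
L = 2*sqrt(2.69559e-22 * 10800) = 3.412e-09 m


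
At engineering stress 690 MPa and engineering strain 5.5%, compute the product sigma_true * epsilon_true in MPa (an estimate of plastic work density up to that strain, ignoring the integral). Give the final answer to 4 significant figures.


sigma_true = sigma_eng * (1 + epsilon_eng)
sigma_true = 690 * (1 + 0.055) = 727.95 MPa
epsilon_true = ln(1 + epsilon_eng)
epsilon_true = ln(1 + 0.055) = 0.0535408
sigma_true * epsilon_true = 727.95 * 0.0535408 = 38.98 MPa


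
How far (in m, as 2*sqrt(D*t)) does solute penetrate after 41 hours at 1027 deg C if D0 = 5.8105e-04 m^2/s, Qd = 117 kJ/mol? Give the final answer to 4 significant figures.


Step 1: D = D0 * exp(-Qd/(R*T))
T = 1300.15 K
D = 5.8105e-04 * exp(-117e3 / (8.314 * 1300.15)) = 1.15736e-08 m^2/s
Step 2: L = 2*sqrt(D*t)
t = 41 h = 147600 s
L = 2*sqrt(1.15736e-08 * 147600) = 0.08266 m


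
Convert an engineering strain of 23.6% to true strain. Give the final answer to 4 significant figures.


epsilon_true = ln(1 + epsilon_eng)
epsilon_true = ln(1 + 0.236)
epsilon_true = 0.2119


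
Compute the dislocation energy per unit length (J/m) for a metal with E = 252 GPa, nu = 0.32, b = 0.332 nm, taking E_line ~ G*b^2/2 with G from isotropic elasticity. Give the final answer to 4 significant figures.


Step 1: G = E / (2*(1+nu))
G = 252 / (2*(1+0.32)) = 95.4545 GPa = 9.54545e+10 Pa
Step 2: E_line = G*b^2/2
b = 0.332 nm = 3.32e-10 m
E_line = 0.5 * 9.54545e+10 * (3.32e-10)^2 = 5.261e-09 J/m


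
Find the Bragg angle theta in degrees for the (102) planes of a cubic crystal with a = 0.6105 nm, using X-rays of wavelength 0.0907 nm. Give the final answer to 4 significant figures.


d = a / sqrt(h^2+k^2+l^2)
d = 0.6105 / sqrt(5) = 0.273024 nm
lambda = 2*d*sin(theta)  =>  sin(theta) = lambda / (2*d)
sin(theta) = 0.0907 / (2 * 0.273024) = 0.166103
theta = 9.561 deg


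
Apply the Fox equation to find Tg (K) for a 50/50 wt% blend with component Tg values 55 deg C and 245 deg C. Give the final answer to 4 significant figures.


1/Tg = w1/Tg1 + w2/Tg2 (in Kelvin)
Tg1 = 328.15 K, Tg2 = 518.15 K
1/Tg = 0.5/328.15 + 0.5/518.15
Tg = 401.8 K


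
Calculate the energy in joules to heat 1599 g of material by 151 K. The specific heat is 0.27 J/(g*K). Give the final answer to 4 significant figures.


Q = m * cp * dT
Q = 1599 * 0.27 * 151
Q = 65190 J


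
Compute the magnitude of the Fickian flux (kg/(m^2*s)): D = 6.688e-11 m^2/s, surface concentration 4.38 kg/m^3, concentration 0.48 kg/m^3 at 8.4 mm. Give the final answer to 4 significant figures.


J = -D * (dC/dx) = D * (C1 - C2) / dx
J = 6.688e-11 * (4.38 - 0.48) / 8.4e-03
J = 3.105e-08 kg/(m^2*s)


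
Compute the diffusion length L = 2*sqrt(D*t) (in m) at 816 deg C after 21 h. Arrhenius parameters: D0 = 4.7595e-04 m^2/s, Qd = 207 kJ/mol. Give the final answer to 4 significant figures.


Step 1: D = D0 * exp(-Qd/(R*T))
T = 1089.15 K
D = 4.7595e-04 * exp(-207e3 / (8.314 * 1089.15)) = 5.61916e-14 m^2/s
Step 2: L = 2*sqrt(D*t)
t = 21 h = 75600 s
L = 2*sqrt(5.61916e-14 * 75600) = 1.304e-04 m


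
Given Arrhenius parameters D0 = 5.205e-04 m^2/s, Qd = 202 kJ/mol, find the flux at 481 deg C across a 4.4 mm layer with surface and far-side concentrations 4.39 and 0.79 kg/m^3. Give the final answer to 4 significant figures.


Step 1: D = D0 * exp(-Qd/(R*T))
T = 481 + 273.15 = 754.15 K
D = 5.205e-04 * exp(-202e3 / (8.314 * 754.15)) = 5.30644e-18 m^2/s
Step 2: J = D * (C1 - C2) / dx
J = 5.30644e-18 * (4.39 - 0.79) / 4.4e-03
J = 4.342e-15 kg/(m^2*s)


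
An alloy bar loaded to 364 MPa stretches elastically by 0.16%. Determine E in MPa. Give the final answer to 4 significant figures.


E = sigma / epsilon
epsilon = 0.16% = 1.6e-03
E = 364 / 1.6e-03
E = 227500 MPa


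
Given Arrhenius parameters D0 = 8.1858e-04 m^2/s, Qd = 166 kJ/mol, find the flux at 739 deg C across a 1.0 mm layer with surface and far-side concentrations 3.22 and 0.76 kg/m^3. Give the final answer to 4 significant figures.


Step 1: D = D0 * exp(-Qd/(R*T))
T = 739 + 273.15 = 1012.15 K
D = 8.1858e-04 * exp(-166e3 / (8.314 * 1012.15)) = 2.21763e-12 m^2/s
Step 2: J = D * (C1 - C2) / dx
J = 2.21763e-12 * (3.22 - 0.76) / 1e-03
J = 5.455e-09 kg/(m^2*s)


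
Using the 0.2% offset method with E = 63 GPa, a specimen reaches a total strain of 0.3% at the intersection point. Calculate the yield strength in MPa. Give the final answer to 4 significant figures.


Offset strain = 0.002
Elastic strain at yield = total_strain - offset = 3e-03 - 0.002 = 1e-03
sigma_y = E * elastic_strain = 63000 * 1e-03
sigma_y = 63 MPa


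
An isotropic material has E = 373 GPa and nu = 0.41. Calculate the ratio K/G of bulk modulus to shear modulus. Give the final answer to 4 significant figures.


G = E / (2*(1+nu))
G = 373 / (2*(1+0.41)) = 132.27 GPa
K = E / (3*(1-2*nu))
K = 373 / (3*(1-2*0.41)) = 690.741 GPa
K/G = 690.741 / 132.27 = 5.222


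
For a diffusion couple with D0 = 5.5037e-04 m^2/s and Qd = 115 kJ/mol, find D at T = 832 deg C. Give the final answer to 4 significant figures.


D = D0 * exp(-Qd / (R*T))
T = 1105.15 K
D = 5.5037e-04 * exp(-115e3 / (8.314 * 1105.15))
D = 2.018e-09 m^2/s


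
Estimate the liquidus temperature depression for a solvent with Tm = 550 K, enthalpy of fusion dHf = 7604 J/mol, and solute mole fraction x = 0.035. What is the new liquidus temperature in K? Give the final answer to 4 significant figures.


dT = R*Tm^2*x / dHf
dT = 8.314 * 550^2 * 0.035 / 7604
dT = 11.5761 K
T_new = 550 - 11.5761 = 538.4 K


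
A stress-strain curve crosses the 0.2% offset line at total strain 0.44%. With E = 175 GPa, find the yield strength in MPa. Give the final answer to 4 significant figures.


Offset strain = 0.002
Elastic strain at yield = total_strain - offset = 4.4e-03 - 0.002 = 2.4e-03
sigma_y = E * elastic_strain = 175000 * 2.4e-03
sigma_y = 420 MPa


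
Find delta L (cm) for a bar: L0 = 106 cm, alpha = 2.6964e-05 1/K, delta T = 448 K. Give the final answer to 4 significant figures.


dL = L0 * alpha * dT
dL = 106 * 2.6964e-05 * 448
dL = 1.28 cm


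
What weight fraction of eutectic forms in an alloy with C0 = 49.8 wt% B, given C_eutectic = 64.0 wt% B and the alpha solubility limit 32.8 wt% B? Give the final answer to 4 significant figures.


f_primary = (C_e - C0) / (C_e - C_alpha_max)
f_primary = (64.0 - 49.8) / (64.0 - 32.8)
f_primary = 0.455128
f_eutectic = 1 - 0.455128 = 0.5449


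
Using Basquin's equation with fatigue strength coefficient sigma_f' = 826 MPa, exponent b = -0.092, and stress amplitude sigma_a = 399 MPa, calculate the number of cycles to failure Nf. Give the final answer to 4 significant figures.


sigma_a = sigma_f' * (2*Nf)^b
2*Nf = (sigma_a / sigma_f')^(1/b)
2*Nf = (399 / 826)^(1/-0.092)
2*Nf = 2721.83
Nf = 1361 cycles


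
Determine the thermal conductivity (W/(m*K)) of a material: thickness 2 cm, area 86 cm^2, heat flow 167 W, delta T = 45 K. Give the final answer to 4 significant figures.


k = Q*L / (A*dT)
L = 0.02 m, A = 8.6e-03 m^2
k = 167 * 0.02 / (8.6e-03 * 45)
k = 8.63 W/(m*K)


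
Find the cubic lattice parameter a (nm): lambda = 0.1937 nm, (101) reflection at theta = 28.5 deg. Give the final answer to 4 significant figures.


d = lambda / (2*sin(theta))
d = 0.1937 / (2*sin(28.5 deg))
d = 0.202972 nm
a = d * sqrt(h^2+k^2+l^2) = 0.202972 * sqrt(2)
a = 0.287 nm


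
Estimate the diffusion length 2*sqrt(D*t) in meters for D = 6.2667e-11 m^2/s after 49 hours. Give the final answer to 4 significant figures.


t = 49 hr = 176400 s
Diffusion length = 2*sqrt(D*t)
= 2*sqrt(6.2667e-11 * 176400)
= 6.65e-03 m


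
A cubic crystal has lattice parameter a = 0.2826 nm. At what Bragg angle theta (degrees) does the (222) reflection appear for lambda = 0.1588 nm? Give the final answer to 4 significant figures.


d = a / sqrt(h^2+k^2+l^2)
d = 0.2826 / sqrt(12) = 0.0815796 nm
lambda = 2*d*sin(theta)  =>  sin(theta) = lambda / (2*d)
sin(theta) = 0.1588 / (2 * 0.0815796) = 0.973283
theta = 76.73 deg


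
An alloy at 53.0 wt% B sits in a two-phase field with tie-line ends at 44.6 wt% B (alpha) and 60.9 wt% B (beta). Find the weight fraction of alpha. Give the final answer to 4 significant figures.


f_alpha = (C_beta - C0) / (C_beta - C_alpha)
f_alpha = (60.9 - 53.0) / (60.9 - 44.6)
f_alpha = 0.4847


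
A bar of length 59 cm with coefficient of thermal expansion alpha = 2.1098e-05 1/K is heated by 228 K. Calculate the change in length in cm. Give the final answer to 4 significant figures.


dL = L0 * alpha * dT
dL = 59 * 2.1098e-05 * 228
dL = 0.2838 cm


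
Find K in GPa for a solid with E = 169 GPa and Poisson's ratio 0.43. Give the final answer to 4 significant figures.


K = E / (3*(1-2*nu))
K = 169 / (3*(1-2*0.43))
K = 402.4 GPa


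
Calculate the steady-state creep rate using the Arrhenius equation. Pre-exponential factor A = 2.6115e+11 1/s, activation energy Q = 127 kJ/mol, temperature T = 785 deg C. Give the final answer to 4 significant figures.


rate = A * exp(-Q / (R*T))
T = 785 + 273.15 = 1058.15 K
rate = 2.6115e+11 * exp(-127e3 / (8.314 * 1058.15))
rate = 140400 1/s


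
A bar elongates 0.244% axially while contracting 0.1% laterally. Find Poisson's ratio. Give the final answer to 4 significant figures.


nu = -epsilon_lat / epsilon_axial
Lateral strain is contraction (negative), so using magnitudes:
nu = 0.1 / 0.244
nu = 0.4098


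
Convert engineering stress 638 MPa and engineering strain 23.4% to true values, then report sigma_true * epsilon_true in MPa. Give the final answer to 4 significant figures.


sigma_true = sigma_eng * (1 + epsilon_eng)
sigma_true = 638 * (1 + 0.234) = 787.292 MPa
epsilon_true = ln(1 + epsilon_eng)
epsilon_true = ln(1 + 0.234) = 0.210261
sigma_true * epsilon_true = 787.292 * 0.210261 = 165.5 MPa


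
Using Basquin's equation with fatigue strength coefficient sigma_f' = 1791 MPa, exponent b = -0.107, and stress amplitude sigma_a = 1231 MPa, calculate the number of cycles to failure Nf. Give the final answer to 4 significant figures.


sigma_a = sigma_f' * (2*Nf)^b
2*Nf = (sigma_a / sigma_f')^(1/b)
2*Nf = (1231 / 1791)^(1/-0.107)
2*Nf = 33.2542
Nf = 16.63 cycles


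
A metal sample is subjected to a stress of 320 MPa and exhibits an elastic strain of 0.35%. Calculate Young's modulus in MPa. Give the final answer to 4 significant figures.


E = sigma / epsilon
epsilon = 0.35% = 3.5e-03
E = 320 / 3.5e-03
E = 91430 MPa


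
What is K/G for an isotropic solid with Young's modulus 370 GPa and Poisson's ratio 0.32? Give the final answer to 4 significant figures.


G = E / (2*(1+nu))
G = 370 / (2*(1+0.32)) = 140.152 GPa
K = E / (3*(1-2*nu))
K = 370 / (3*(1-2*0.32)) = 342.593 GPa
K/G = 342.593 / 140.152 = 2.444


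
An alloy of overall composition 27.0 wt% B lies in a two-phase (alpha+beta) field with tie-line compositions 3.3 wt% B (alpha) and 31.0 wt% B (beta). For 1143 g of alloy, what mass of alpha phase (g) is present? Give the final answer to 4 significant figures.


f_alpha = (C_beta - C0) / (C_beta - C_alpha)
f_alpha = (31.0 - 27.0) / (31.0 - 3.3) = 0.144404
m_alpha = f_alpha * m_total = 0.144404 * 1143 = 165.1 g


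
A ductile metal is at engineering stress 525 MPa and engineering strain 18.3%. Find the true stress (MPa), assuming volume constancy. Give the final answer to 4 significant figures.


sigma_true = sigma_eng * (1 + epsilon_eng)
sigma_true = 525 * (1 + 0.183)
sigma_true = 621.1 MPa


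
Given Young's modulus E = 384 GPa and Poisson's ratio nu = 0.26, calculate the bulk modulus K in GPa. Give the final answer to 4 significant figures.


K = E / (3*(1-2*nu))
K = 384 / (3*(1-2*0.26))
K = 266.7 GPa


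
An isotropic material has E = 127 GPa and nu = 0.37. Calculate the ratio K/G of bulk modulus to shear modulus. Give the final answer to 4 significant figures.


G = E / (2*(1+nu))
G = 127 / (2*(1+0.37)) = 46.3504 GPa
K = E / (3*(1-2*nu))
K = 127 / (3*(1-2*0.37)) = 162.821 GPa
K/G = 162.821 / 46.3504 = 3.513


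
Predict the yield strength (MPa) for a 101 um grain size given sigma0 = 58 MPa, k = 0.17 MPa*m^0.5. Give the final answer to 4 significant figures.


sigma_y = sigma0 + k / sqrt(d)
d = 101 um = 1.01e-04 m
sigma_y = 58 + 0.17 / sqrt(1.01e-04)
sigma_y = 74.92 MPa


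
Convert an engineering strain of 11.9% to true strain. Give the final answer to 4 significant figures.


epsilon_true = ln(1 + epsilon_eng)
epsilon_true = ln(1 + 0.119)
epsilon_true = 0.1124


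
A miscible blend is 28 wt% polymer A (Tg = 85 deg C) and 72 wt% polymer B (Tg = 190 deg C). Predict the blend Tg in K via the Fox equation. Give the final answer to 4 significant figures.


1/Tg = w1/Tg1 + w2/Tg2 (in Kelvin)
Tg1 = 358.15 K, Tg2 = 463.15 K
1/Tg = 0.28/358.15 + 0.72/463.15
Tg = 428 K


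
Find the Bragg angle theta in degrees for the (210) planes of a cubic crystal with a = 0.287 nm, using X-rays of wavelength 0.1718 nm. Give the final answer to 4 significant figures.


d = a / sqrt(h^2+k^2+l^2)
d = 0.287 / sqrt(5) = 0.12835 nm
lambda = 2*d*sin(theta)  =>  sin(theta) = lambda / (2*d)
sin(theta) = 0.1718 / (2 * 0.12835) = 0.669262
theta = 42.01 deg


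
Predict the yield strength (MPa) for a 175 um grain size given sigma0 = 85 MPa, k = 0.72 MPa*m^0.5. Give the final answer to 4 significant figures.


sigma_y = sigma0 + k / sqrt(d)
d = 175 um = 1.75e-04 m
sigma_y = 85 + 0.72 / sqrt(1.75e-04)
sigma_y = 139.4 MPa


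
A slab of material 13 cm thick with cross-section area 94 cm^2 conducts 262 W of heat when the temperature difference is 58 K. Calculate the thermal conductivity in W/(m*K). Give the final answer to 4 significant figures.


k = Q*L / (A*dT)
L = 0.13 m, A = 9.4e-03 m^2
k = 262 * 0.13 / (9.4e-03 * 58)
k = 62.47 W/(m*K)


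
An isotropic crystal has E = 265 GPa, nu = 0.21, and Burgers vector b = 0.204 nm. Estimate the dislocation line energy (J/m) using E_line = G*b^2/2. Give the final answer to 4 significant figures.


Step 1: G = E / (2*(1+nu))
G = 265 / (2*(1+0.21)) = 109.504 GPa = 1.09504e+11 Pa
Step 2: E_line = G*b^2/2
b = 0.204 nm = 2.04e-10 m
E_line = 0.5 * 1.09504e+11 * (2.04e-10)^2 = 2.279e-09 J/m


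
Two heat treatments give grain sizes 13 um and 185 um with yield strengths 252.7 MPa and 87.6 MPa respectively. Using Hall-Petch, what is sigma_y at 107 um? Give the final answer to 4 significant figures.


sigma_y = sigma0 + k / sqrt(d)
1/sqrt(d1) = 1/sqrt(1.3e-05) = 277.35;  1/sqrt(d2) = 73.5215
k = (sigma1 - sigma2) / (1/sqrt(d1) - 1/sqrt(d2)) = (252.7 - 87.6) / (277.35 - 73.5215) = 0.809994 MPa*m^0.5
sigma0 = sigma1 - k/sqrt(d1) = 252.7 - 0.809994*277.35 = 28.048 MPa
sigma_y(d3) = 28.048 + 0.809994 / sqrt(1.07e-04) = 106.4 MPa


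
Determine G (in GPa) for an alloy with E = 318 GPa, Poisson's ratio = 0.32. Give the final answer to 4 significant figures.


G = E / (2*(1+nu))
G = 318 / (2*(1+0.32))
G = 120.5 GPa


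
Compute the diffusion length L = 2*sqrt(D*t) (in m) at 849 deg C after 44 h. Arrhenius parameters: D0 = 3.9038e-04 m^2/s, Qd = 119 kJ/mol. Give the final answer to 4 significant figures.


Step 1: D = D0 * exp(-Qd/(R*T))
T = 1122.15 K
D = 3.9038e-04 * exp(-119e3 / (8.314 * 1122.15)) = 1.12717e-09 m^2/s
Step 2: L = 2*sqrt(D*t)
t = 44 h = 158400 s
L = 2*sqrt(1.12717e-09 * 158400) = 0.02672 m


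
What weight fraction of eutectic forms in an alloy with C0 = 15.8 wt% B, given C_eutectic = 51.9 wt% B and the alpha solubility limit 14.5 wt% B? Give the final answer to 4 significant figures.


f_primary = (C_e - C0) / (C_e - C_alpha_max)
f_primary = (51.9 - 15.8) / (51.9 - 14.5)
f_primary = 0.965241
f_eutectic = 1 - 0.965241 = 0.03476


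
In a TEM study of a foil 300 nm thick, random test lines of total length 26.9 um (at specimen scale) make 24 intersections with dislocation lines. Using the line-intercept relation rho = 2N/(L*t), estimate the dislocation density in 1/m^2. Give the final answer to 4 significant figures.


rho = 2N / (L * t)
L = 26.9 um = 2.69e-05 m, t = 300 nm = 3e-07 m
rho = 2 * 24 / (2.69e-05 * 3e-07)
rho = 5.948e+12 1/m^2


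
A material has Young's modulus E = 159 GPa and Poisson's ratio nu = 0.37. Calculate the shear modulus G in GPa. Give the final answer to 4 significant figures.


G = E / (2*(1+nu))
G = 159 / (2*(1+0.37))
G = 58.03 GPa


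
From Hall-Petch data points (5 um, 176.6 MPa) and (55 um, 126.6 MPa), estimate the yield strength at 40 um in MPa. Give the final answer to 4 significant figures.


sigma_y = sigma0 + k / sqrt(d)
1/sqrt(d1) = 1/sqrt(5e-06) = 447.214;  1/sqrt(d2) = 134.84
k = (sigma1 - sigma2) / (1/sqrt(d1) - 1/sqrt(d2)) = (176.6 - 126.6) / (447.214 - 134.84) = 0.160065 MPa*m^0.5
sigma0 = sigma1 - k/sqrt(d1) = 176.6 - 0.160065*447.214 = 105.017 MPa
sigma_y(d3) = 105.017 + 0.160065 / sqrt(4e-05) = 130.3 MPa


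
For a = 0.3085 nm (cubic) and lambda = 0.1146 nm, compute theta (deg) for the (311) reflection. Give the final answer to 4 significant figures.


d = a / sqrt(h^2+k^2+l^2)
d = 0.3085 / sqrt(11) = 0.0930162 nm
lambda = 2*d*sin(theta)  =>  sin(theta) = lambda / (2*d)
sin(theta) = 0.1146 / (2 * 0.0930162) = 0.616021
theta = 38.03 deg


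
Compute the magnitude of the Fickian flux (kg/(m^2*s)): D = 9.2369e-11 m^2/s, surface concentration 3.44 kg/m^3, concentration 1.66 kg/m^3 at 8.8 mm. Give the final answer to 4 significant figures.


J = -D * (dC/dx) = D * (C1 - C2) / dx
J = 9.2369e-11 * (3.44 - 1.66) / 8.8e-03
J = 1.868e-08 kg/(m^2*s)


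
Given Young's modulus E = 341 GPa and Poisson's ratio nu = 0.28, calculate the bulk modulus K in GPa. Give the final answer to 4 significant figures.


K = E / (3*(1-2*nu))
K = 341 / (3*(1-2*0.28))
K = 258.3 GPa


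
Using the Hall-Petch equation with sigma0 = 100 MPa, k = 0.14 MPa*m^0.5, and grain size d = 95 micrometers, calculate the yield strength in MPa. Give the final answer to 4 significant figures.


sigma_y = sigma0 + k / sqrt(d)
d = 95 um = 9.5e-05 m
sigma_y = 100 + 0.14 / sqrt(9.5e-05)
sigma_y = 114.4 MPa


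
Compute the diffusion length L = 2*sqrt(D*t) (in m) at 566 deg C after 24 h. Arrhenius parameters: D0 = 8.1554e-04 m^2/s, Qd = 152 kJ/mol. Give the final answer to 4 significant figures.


Step 1: D = D0 * exp(-Qd/(R*T))
T = 839.15 K
D = 8.1554e-04 * exp(-152e3 / (8.314 * 839.15)) = 2.81544e-13 m^2/s
Step 2: L = 2*sqrt(D*t)
t = 24 h = 86400 s
L = 2*sqrt(2.81544e-13 * 86400) = 3.119e-04 m


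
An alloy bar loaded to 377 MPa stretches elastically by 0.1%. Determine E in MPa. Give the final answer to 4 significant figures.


E = sigma / epsilon
epsilon = 0.1% = 1e-03
E = 377 / 1e-03
E = 377000 MPa


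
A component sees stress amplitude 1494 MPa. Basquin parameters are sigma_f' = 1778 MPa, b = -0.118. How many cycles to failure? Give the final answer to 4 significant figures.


sigma_a = sigma_f' * (2*Nf)^b
2*Nf = (sigma_a / sigma_f')^(1/b)
2*Nf = (1494 / 1778)^(1/-0.118)
2*Nf = 4.37037
Nf = 2.185 cycles
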